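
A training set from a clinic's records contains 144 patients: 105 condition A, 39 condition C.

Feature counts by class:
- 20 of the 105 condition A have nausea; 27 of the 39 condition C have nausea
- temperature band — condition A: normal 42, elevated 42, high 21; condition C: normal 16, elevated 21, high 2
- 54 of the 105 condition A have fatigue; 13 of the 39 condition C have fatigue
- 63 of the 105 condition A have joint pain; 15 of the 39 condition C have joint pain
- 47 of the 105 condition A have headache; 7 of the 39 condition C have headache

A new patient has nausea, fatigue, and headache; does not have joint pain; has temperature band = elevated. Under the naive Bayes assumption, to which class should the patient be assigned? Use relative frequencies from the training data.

condition A

condition A: (105/144) × (20/105) × (42/105) × (54/105) × (42/105) × (47/105) ≈ 0.00511565
condition C: (39/144) × (27/39) × (21/39) × (13/39) × (24/39) × (7/39) ≈ 0.00371719
Highest score → condition A.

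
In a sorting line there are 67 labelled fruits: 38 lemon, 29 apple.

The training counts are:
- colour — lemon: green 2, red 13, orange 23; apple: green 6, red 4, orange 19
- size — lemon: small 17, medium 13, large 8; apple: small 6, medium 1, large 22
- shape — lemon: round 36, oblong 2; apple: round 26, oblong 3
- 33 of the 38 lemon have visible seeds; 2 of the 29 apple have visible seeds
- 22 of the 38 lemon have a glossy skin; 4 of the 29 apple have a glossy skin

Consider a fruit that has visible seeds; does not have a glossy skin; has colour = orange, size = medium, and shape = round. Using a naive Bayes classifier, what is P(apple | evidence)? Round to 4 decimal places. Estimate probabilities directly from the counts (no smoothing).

0.0127

lemon: (38/67) × (23/38) × (13/38) × (36/38) × (33/38) × (16/38) ≈ 0.0406816
apple: (29/67) × (19/29) × (1/29) × (26/29) × (2/29) × (25/29) ≈ 0.000521231
P(apple | x) = 0.000521231 / 0.041202831 ≈ 0.0127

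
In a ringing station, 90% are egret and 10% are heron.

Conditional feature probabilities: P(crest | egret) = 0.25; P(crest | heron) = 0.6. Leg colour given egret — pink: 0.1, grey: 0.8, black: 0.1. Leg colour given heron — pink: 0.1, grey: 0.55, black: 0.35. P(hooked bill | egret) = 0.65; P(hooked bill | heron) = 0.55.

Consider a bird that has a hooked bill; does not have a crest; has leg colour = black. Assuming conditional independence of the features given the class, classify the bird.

egret

egret: 0.9 × (1−0.25) × 0.1 × 0.65 = 0.043875
heron: 0.1 × (1−0.6) × 0.35 × 0.55 = 0.0077
Highest score → egret.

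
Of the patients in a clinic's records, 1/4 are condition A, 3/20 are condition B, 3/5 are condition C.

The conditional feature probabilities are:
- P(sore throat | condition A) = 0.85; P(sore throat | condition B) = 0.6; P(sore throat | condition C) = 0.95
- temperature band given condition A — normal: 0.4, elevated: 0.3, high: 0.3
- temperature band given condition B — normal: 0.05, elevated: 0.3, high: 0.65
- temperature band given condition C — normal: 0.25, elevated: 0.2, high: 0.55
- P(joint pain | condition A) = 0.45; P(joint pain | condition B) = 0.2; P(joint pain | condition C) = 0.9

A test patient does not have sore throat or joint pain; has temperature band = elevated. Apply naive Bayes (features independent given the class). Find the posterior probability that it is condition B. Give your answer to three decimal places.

0.680

condition A: 0.25 × (1−0.85) × 0.3 × (1−0.45) = 0.0061875
condition B: 0.15 × (1−0.6) × 0.3 × (1−0.2) = 0.0144
condition C: 0.6 × (1−0.95) × 0.2 × (1−0.9) = 0.0006
P(condition B | x) = 0.0144 / 0.0211875 ≈ 0.680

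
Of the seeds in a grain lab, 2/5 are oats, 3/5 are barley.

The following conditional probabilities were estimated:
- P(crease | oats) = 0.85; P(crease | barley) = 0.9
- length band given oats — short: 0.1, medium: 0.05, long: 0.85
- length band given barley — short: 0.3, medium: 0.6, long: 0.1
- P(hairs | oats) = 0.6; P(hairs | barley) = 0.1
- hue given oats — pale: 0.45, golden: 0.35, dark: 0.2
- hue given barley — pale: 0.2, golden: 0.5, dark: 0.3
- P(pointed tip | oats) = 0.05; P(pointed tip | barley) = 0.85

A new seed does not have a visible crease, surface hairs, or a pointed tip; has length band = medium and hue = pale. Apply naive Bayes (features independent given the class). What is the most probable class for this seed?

barley

oats: 0.4 × (1−0.85) × 0.05 × (1−0.6) × 0.45 × (1−0.05) = 0.000513
barley: 0.6 × (1−0.9) × 0.6 × (1−0.1) × 0.2 × (1−0.85) = 0.000972
Highest score → barley.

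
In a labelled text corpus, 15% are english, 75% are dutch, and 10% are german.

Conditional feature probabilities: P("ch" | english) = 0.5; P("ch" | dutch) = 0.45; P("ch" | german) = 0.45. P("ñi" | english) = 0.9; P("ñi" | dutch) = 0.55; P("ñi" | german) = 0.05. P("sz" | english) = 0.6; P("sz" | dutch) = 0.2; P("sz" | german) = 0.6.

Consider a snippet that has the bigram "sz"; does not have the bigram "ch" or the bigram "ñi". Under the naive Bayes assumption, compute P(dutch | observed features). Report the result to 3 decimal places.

0.509

english: 0.15 × (1−0.5) × (1−0.9) × 0.6 = 0.0045
dutch: 0.75 × (1−0.45) × (1−0.55) × 0.2 = 0.037125
german: 0.1 × (1−0.45) × (1−0.05) × 0.6 = 0.03135
P(dutch | x) = 0.037125 / 0.072975 ≈ 0.509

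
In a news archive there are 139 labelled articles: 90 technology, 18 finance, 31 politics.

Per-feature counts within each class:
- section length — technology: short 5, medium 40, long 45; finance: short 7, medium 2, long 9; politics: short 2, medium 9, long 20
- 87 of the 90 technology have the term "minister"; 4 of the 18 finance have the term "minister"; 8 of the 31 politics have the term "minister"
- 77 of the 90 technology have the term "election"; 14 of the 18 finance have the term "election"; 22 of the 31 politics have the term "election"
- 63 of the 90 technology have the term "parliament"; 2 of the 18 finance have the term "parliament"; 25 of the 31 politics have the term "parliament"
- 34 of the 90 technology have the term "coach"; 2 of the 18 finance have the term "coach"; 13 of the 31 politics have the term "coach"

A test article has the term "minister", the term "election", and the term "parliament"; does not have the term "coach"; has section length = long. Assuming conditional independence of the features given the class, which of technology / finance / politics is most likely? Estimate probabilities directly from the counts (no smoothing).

technology

technology: (90/139) × (45/90) × (87/90) × (77/90) × (63/90) × (56/90) ≈ 0.116618
finance: (18/139) × (9/18) × (4/18) × (14/18) × (2/18) × (16/18) ≈ 0.00110529
politics: (31/139) × (20/31) × (8/31) × (22/31) × (25/31) × (18/31) ≈ 0.0123394
Highest score → technology.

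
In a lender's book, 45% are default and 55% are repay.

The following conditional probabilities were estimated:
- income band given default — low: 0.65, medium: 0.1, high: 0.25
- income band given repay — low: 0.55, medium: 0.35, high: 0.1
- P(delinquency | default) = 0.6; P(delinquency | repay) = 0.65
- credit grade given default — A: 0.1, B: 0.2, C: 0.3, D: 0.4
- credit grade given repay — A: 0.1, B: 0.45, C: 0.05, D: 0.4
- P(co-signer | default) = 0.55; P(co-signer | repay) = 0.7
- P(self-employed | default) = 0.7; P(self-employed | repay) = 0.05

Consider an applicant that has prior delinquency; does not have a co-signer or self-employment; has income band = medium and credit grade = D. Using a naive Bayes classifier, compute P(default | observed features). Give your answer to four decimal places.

default: 0.45 × 0.1 × 0.6 × 0.4 × (1−0.55) × (1−0.7) = 0.001458
repay: 0.55 × 0.35 × 0.65 × 0.4 × (1−0.7) × (1−0.05) = 0.01426425
P(default | x) = 0.001458 / 0.01572225 ≈ 0.0927

0.0927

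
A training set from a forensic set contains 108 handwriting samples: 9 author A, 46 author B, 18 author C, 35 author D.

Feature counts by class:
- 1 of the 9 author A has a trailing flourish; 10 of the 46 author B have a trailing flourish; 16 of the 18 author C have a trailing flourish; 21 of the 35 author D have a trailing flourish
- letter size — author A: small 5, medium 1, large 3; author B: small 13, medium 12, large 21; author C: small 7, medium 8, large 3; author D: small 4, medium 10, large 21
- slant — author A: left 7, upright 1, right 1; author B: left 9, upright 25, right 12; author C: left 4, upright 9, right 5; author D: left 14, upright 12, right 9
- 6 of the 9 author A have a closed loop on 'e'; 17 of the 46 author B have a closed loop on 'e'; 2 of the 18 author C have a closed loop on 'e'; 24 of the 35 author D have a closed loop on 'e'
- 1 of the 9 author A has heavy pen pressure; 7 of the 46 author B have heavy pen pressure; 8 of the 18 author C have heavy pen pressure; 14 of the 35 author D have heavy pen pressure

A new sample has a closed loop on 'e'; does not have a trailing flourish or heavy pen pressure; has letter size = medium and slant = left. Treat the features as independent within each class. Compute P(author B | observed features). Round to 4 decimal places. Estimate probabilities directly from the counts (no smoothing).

0.3477

author A: (9/108) × (8/9) × (1/9) × (7/9) × (6/9) × (8/9) ≈ 0.00379346
author B: (46/108) × (36/46) × (12/46) × (9/46) × (17/46) × (39/46) ≈ 0.00533071
author C: (18/108) × (2/18) × (8/18) × (4/18) × (2/18) × (10/18) ≈ 0.000112901
author D: (35/108) × (14/35) × (10/35) × (14/35) × (24/35) × (21/35) ≈ 0.00609524
P(author B | x) = 0.00533071 / 0.015332311 ≈ 0.3477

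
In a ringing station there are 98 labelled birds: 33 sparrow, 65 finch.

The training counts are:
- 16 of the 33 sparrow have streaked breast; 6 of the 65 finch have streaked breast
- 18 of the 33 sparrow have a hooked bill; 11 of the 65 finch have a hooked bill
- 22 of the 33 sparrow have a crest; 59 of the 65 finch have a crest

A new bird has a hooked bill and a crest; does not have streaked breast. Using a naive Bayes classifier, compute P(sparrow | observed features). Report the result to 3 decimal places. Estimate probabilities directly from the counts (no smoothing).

sparrow: (33/98) × (17/33) × (18/33) × (22/33) ≈ 0.0630798
finch: (65/98) × (59/65) × (11/65) × (59/65) ≈ 0.0924792
P(sparrow | x) = 0.0630798 / 0.155559 ≈ 0.406

0.406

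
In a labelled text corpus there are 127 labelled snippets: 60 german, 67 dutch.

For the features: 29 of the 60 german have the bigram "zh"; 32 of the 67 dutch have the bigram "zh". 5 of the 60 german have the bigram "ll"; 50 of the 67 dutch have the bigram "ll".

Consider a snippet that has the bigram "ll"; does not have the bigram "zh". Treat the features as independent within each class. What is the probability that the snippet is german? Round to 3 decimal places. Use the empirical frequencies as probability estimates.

0.090

german: (60/127) × (31/60) × (5/60) ≈ 0.0203412
dutch: (67/127) × (35/67) × (50/67) ≈ 0.205665
P(german | x) = 0.0203412 / 0.2260062 ≈ 0.090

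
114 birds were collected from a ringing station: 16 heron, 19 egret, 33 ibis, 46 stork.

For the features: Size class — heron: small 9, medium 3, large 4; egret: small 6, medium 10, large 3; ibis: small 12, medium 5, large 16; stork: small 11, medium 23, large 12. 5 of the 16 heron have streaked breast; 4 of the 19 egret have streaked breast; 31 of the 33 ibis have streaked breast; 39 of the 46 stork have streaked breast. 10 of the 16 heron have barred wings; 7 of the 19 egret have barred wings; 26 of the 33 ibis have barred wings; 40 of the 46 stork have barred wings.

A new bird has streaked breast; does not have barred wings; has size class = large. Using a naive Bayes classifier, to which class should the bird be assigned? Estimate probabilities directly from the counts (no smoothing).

heron: (16/114) × (4/16) × (5/16) × (6/16) ≈ 0.00411184
egret: (19/114) × (3/19) × (4/19) × (12/19) ≈ 0.00349905
ibis: (33/114) × (16/33) × (31/33) × (7/33) ≈ 0.0279671
stork: (46/114) × (12/46) × (39/46) × (6/46) ≈ 0.0116406
Highest score → ibis.

ibis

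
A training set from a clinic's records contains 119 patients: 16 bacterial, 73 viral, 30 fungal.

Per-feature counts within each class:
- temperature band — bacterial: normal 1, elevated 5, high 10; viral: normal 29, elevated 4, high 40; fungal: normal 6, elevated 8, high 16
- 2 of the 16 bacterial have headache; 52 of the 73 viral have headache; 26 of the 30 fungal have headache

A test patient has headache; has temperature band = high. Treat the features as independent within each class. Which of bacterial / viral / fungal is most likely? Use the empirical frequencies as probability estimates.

bacterial: (16/119) × (10/16) × (2/16) ≈ 0.0105042
viral: (73/119) × (40/73) × (52/73) ≈ 0.239438
fungal: (30/119) × (16/30) × (26/30) ≈ 0.116527
Highest score → viral.

viral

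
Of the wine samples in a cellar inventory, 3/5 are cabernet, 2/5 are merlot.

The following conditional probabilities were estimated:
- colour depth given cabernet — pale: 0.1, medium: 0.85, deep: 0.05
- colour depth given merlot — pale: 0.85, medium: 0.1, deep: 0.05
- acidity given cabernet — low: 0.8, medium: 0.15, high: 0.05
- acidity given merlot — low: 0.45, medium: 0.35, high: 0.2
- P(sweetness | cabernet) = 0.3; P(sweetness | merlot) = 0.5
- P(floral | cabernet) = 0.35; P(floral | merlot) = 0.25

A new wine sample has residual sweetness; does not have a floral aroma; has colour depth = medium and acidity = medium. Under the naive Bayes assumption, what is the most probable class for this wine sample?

cabernet

cabernet: 0.6 × 0.85 × 0.15 × 0.3 × (1−0.35) = 0.0149175
merlot: 0.4 × 0.1 × 0.35 × 0.5 × (1−0.25) = 0.00525
Highest score → cabernet.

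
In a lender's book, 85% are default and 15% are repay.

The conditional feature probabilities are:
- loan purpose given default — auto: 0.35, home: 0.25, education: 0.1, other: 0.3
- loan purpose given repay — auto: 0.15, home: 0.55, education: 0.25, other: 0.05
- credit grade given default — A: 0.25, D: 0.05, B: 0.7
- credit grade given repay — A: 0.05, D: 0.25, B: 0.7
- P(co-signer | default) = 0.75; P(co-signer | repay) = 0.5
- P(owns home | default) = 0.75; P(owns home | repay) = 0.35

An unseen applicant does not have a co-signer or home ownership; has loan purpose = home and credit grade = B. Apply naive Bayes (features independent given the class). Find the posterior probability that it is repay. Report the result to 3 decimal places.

default: 0.85 × 0.25 × 0.7 × (1−0.75) × (1−0.75) = 0.009296875
repay: 0.15 × 0.55 × 0.7 × (1−0.5) × (1−0.35) = 0.01876875
P(repay | x) = 0.01876875 / 0.028065625 ≈ 0.669

0.669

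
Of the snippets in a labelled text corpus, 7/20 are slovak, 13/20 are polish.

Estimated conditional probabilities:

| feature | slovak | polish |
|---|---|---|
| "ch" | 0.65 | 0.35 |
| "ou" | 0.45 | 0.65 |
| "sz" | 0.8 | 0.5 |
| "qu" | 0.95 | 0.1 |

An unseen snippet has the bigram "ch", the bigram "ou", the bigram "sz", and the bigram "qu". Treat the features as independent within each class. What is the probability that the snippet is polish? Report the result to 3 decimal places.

0.087

slovak: 0.35 × 0.65 × 0.45 × 0.8 × 0.95 = 0.077805
polish: 0.65 × 0.35 × 0.65 × 0.5 × 0.1 = 0.00739375
P(polish | x) = 0.00739375 / 0.08519875 ≈ 0.087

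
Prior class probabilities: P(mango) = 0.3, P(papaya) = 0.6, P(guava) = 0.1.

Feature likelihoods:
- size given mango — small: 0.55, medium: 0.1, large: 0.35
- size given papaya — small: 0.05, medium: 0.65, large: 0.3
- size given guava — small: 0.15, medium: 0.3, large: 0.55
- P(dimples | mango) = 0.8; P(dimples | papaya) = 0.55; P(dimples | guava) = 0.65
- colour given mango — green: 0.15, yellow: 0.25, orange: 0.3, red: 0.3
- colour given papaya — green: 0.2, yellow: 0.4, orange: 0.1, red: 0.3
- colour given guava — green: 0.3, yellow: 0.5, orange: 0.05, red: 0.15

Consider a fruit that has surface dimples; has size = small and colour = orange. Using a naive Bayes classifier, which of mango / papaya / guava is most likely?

mango

mango: 0.3 × 0.55 × 0.8 × 0.3 = 0.0396
papaya: 0.6 × 0.05 × 0.55 × 0.1 = 0.00165
guava: 0.1 × 0.15 × 0.65 × 0.05 = 0.0004875
Highest score → mango.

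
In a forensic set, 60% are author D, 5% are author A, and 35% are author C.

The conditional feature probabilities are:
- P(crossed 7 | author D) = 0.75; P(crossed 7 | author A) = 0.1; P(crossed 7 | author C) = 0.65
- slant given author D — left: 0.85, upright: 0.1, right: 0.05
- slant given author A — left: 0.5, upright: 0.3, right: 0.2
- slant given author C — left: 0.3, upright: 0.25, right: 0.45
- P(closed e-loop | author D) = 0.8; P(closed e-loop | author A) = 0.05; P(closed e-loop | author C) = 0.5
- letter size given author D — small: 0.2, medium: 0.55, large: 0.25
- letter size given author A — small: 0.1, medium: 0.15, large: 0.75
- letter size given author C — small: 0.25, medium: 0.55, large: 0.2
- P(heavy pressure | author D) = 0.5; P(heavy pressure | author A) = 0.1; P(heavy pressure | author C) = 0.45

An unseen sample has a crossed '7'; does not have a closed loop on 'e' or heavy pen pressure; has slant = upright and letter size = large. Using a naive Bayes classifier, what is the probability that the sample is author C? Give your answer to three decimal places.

0.600

author D: 0.6 × 0.75 × 0.1 × (1−0.8) × 0.25 × (1−0.5) = 0.001125
author A: 0.05 × 0.1 × 0.3 × (1−0.05) × 0.75 × (1−0.1) = 0.000961875
author C: 0.35 × 0.65 × 0.25 × (1−0.5) × 0.2 × (1−0.45) = 0.003128125
P(author C | x) = 0.003128125 / 0.005215 ≈ 0.600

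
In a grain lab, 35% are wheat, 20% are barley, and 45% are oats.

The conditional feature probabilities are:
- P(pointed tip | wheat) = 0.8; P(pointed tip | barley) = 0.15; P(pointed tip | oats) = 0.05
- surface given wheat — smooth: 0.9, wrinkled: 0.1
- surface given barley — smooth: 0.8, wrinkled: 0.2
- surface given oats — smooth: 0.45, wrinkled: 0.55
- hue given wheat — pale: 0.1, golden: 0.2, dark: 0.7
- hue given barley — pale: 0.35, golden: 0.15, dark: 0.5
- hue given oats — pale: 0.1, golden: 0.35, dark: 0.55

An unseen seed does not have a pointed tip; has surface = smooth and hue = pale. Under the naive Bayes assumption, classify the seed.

wheat: 0.35 × (1−0.8) × 0.9 × 0.1 = 0.0063
barley: 0.2 × (1−0.15) × 0.8 × 0.35 = 0.0476
oats: 0.45 × (1−0.05) × 0.45 × 0.1 = 0.0192375
Highest score → barley.

barley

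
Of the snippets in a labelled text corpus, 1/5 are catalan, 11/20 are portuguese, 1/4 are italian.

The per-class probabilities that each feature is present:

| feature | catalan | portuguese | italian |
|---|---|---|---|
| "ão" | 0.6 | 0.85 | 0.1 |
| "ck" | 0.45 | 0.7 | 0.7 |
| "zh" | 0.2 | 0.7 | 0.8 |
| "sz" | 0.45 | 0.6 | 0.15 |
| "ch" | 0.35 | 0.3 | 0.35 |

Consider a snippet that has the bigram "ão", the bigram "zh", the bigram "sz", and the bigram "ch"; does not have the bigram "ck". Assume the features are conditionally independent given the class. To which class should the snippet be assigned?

catalan: 0.2 × 0.6 × (1−0.45) × 0.2 × 0.45 × 0.35 = 0.002079
portuguese: 0.55 × 0.85 × (1−0.7) × 0.7 × 0.6 × 0.3 = 0.0176715
italian: 0.25 × 0.1 × (1−0.7) × 0.8 × 0.15 × 0.35 = 0.000315
Highest score → portuguese.

portuguese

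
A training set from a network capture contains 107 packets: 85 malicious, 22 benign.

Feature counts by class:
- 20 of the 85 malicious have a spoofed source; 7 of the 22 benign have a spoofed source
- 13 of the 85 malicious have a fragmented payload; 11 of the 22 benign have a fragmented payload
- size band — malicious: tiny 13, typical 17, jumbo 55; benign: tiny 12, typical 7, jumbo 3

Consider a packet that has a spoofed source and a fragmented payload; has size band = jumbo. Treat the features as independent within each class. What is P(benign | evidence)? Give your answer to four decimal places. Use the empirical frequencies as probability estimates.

0.1943

malicious: (85/107) × (20/85) × (13/85) × (55/85) ≈ 0.0184976
benign: (22/107) × (7/22) × (11/22) × (3/22) ≈ 0.00446049
P(benign | x) = 0.00446049 / 0.02295809 ≈ 0.1943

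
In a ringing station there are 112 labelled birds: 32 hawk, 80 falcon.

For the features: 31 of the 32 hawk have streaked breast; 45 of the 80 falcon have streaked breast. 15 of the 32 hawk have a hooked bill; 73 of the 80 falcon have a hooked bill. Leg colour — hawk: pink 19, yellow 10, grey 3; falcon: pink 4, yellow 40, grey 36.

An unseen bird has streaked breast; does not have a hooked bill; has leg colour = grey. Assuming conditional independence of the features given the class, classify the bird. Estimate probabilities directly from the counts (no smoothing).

falcon

hawk: (32/112) × (31/32) × (17/32) × (3/32) ≈ 0.0137852
falcon: (80/112) × (45/80) × (7/80) × (36/80) = 0.0158203125
Highest score → falcon.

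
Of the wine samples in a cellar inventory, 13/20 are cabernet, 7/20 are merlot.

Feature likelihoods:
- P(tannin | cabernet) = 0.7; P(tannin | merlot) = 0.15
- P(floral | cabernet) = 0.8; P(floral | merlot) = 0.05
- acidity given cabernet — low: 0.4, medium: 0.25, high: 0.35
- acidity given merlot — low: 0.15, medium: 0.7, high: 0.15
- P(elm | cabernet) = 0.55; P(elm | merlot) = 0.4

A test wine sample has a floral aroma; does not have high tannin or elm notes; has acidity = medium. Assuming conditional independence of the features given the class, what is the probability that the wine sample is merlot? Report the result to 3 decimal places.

cabernet: 0.65 × (1−0.7) × 0.8 × 0.25 × (1−0.55) = 0.01755
merlot: 0.35 × (1−0.15) × 0.05 × 0.7 × (1−0.4) = 0.0062475
P(merlot | x) = 0.0062475 / 0.0237975 ≈ 0.263

0.263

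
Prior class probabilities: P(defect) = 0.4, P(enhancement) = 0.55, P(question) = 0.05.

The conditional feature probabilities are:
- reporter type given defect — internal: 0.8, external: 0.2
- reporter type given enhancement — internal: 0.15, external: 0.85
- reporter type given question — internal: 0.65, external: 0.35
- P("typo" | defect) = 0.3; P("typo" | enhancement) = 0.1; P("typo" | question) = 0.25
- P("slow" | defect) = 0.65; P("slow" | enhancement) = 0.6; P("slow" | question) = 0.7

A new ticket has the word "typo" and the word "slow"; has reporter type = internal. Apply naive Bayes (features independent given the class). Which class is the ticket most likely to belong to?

defect

defect: 0.4 × 0.8 × 0.3 × 0.65 = 0.0624
enhancement: 0.55 × 0.15 × 0.1 × 0.6 = 0.00495
question: 0.05 × 0.65 × 0.25 × 0.7 = 0.0056875
Highest score → defect.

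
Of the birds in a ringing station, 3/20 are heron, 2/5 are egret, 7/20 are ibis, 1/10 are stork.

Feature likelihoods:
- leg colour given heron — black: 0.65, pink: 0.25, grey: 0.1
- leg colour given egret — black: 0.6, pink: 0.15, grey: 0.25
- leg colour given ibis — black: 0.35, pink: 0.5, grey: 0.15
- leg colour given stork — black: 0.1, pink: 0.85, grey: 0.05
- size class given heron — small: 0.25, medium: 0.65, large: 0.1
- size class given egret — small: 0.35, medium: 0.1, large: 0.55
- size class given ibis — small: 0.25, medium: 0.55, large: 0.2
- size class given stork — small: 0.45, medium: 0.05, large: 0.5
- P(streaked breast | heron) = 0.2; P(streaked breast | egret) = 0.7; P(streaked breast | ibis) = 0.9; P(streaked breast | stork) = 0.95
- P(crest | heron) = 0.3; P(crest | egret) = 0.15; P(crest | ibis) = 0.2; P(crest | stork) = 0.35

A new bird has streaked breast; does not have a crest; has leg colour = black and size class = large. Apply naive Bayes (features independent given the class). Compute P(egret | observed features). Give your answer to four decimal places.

heron: 0.15 × 0.65 × 0.1 × 0.2 × (1−0.3) = 0.001365
egret: 0.4 × 0.6 × 0.55 × 0.7 × (1−0.15) = 0.07854
ibis: 0.35 × 0.35 × 0.2 × 0.9 × (1−0.2) = 0.01764
stork: 0.1 × 0.1 × 0.5 × 0.95 × (1−0.35) = 0.0030875
P(egret | x) = 0.07854 / 0.1006325 ≈ 0.7805

0.7805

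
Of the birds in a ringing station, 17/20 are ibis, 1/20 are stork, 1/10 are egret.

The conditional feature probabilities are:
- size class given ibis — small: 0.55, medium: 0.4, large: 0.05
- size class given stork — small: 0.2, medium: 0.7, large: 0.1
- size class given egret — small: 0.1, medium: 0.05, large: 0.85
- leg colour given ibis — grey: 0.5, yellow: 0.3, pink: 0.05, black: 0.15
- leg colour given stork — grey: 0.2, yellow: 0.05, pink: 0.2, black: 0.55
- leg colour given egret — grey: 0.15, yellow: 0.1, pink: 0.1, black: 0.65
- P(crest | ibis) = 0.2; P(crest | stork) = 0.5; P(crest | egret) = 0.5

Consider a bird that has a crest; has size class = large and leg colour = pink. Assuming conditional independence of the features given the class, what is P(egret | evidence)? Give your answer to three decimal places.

0.821

ibis: 0.85 × 0.05 × 0.05 × 0.2 = 0.000425
stork: 0.05 × 0.1 × 0.2 × 0.5 = 0.0005
egret: 0.1 × 0.85 × 0.1 × 0.5 = 0.00425
P(egret | x) = 0.00425 / 0.005175 ≈ 0.821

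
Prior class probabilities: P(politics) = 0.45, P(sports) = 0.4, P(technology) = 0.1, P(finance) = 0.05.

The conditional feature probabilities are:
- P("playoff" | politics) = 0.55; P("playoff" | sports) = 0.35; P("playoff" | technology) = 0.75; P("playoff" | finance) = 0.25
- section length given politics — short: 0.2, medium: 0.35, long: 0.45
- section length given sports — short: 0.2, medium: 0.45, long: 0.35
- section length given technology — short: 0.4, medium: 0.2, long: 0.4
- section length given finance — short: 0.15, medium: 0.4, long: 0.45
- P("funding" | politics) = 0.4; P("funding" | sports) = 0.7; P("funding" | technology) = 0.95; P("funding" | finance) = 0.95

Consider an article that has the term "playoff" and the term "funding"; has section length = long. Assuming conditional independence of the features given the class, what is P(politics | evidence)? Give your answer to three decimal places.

politics: 0.45 × 0.55 × 0.45 × 0.4 = 0.04455
sports: 0.4 × 0.35 × 0.35 × 0.7 = 0.0343
technology: 0.1 × 0.75 × 0.4 × 0.95 = 0.0285
finance: 0.05 × 0.25 × 0.45 × 0.95 = 0.00534375
P(politics | x) = 0.04455 / 0.11269375 ≈ 0.395

0.395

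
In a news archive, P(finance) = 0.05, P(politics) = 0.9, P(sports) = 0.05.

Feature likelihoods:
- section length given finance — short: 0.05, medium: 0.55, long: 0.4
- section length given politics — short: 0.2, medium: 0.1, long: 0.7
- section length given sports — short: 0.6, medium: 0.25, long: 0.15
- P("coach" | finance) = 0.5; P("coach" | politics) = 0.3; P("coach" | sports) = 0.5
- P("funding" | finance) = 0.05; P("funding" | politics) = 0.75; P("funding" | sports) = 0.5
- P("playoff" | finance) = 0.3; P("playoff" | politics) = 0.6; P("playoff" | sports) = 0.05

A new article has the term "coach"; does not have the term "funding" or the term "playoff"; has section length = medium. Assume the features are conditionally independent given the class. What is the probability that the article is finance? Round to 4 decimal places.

0.6173

finance: 0.05 × 0.55 × 0.5 × (1−0.05) × (1−0.3) = 0.00914375
politics: 0.9 × 0.1 × 0.3 × (1−0.75) × (1−0.6) = 0.0027
sports: 0.05 × 0.25 × 0.5 × (1−0.5) × (1−0.05) = 0.00296875
P(finance | x) = 0.00914375 / 0.0148125 ≈ 0.6173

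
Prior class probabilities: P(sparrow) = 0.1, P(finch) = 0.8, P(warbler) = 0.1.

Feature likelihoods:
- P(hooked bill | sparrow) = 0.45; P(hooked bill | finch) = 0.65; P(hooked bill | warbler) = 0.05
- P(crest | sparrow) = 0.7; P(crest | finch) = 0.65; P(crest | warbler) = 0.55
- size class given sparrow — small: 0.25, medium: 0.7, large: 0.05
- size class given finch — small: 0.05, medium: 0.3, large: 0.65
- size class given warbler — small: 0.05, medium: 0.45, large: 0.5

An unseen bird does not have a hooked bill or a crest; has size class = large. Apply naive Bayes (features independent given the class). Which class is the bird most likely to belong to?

finch

sparrow: 0.1 × (1−0.45) × (1−0.7) × 0.05 = 0.000825
finch: 0.8 × (1−0.65) × (1−0.65) × 0.65 = 0.0637
warbler: 0.1 × (1−0.05) × (1−0.55) × 0.5 = 0.021375
Highest score → finch.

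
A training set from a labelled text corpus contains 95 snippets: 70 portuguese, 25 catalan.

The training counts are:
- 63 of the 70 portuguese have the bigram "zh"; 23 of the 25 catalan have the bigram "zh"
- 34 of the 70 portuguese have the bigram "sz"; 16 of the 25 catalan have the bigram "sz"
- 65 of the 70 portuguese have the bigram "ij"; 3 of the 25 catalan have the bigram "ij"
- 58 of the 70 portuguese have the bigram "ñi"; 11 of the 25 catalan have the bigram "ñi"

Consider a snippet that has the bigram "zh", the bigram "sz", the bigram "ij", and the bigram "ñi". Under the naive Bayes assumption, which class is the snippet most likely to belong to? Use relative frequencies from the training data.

portuguese

portuguese: (70/95) × (63/70) × (34/70) × (65/70) × (58/70) ≈ 0.247824
catalan: (25/95) × (23/25) × (16/25) × (3/25) × (11/25) ≈ 0.00818122
Highest score → portuguese.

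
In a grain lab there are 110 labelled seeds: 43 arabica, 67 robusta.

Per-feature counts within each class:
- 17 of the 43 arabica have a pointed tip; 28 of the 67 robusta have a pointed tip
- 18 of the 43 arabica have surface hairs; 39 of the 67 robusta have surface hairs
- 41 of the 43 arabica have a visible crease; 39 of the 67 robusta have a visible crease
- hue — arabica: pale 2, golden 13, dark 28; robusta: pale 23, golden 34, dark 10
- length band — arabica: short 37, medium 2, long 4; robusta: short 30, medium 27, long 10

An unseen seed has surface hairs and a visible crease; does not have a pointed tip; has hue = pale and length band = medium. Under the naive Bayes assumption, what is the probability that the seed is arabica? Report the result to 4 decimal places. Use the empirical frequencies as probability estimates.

arabica: (43/110) × (26/43) × (18/43) × (41/43) × (2/43) × (2/43) ≈ 0.000204091
robusta: (67/110) × (39/67) × (39/67) × (39/67) × (23/67) × (27/67) ≈ 0.0166186
P(arabica | x) = 0.000204091 / 0.016822691 ≈ 0.0121

0.0121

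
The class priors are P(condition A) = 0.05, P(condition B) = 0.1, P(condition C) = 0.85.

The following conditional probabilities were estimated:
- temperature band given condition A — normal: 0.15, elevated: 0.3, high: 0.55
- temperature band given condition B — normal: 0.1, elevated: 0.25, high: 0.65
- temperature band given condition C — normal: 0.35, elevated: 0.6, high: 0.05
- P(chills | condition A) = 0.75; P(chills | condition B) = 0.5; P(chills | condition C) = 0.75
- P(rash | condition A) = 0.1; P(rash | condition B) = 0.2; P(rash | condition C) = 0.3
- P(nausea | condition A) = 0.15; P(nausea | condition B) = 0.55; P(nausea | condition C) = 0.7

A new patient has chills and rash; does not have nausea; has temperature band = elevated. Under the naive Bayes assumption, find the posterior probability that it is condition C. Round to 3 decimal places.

condition A: 0.05 × 0.3 × 0.75 × 0.1 × (1−0.15) = 0.00095625
condition B: 0.1 × 0.25 × 0.5 × 0.2 × (1−0.55) = 0.001125
condition C: 0.85 × 0.6 × 0.75 × 0.3 × (1−0.7) = 0.034425
P(condition C | x) = 0.034425 / 0.03650625 ≈ 0.943

0.943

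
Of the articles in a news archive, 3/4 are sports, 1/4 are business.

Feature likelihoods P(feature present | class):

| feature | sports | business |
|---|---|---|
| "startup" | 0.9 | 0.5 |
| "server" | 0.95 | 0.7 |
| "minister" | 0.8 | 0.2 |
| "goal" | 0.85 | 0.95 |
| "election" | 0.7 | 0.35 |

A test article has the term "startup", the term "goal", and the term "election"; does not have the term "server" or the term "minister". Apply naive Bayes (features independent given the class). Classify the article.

sports: 0.75 × 0.9 × (1−0.95) × (1−0.8) × 0.85 × 0.7 = 0.00401625
business: 0.25 × 0.5 × (1−0.7) × (1−0.2) × 0.95 × 0.35 = 0.009975
Highest score → business.

business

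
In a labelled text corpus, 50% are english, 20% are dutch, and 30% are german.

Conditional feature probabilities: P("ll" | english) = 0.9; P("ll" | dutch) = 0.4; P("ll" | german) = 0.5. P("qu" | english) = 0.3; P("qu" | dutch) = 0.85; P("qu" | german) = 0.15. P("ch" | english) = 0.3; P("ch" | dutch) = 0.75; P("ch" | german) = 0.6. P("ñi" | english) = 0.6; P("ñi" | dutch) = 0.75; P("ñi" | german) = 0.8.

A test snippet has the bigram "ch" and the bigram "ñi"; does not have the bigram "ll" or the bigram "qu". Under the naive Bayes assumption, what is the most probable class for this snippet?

english: 0.5 × (1−0.9) × (1−0.3) × 0.3 × 0.6 = 0.0063
dutch: 0.2 × (1−0.4) × (1−0.85) × 0.75 × 0.75 = 0.010125
german: 0.3 × (1−0.5) × (1−0.15) × 0.6 × 0.8 = 0.0612
Highest score → german.

german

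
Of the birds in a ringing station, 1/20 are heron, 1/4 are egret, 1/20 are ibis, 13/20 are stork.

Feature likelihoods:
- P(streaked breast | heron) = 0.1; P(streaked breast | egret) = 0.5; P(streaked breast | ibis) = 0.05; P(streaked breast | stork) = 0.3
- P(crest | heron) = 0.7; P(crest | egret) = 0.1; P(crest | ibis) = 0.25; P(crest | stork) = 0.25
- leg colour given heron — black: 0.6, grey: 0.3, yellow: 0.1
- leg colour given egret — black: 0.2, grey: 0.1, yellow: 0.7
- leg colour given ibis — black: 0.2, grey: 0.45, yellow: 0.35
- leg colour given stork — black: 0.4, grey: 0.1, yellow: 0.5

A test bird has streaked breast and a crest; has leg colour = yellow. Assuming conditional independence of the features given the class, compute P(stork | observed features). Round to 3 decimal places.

0.723

heron: 0.05 × 0.1 × 0.7 × 0.1 = 0.00035
egret: 0.25 × 0.5 × 0.1 × 0.7 = 0.00875
ibis: 0.05 × 0.05 × 0.25 × 0.35 = 0.00021875
stork: 0.65 × 0.3 × 0.25 × 0.5 = 0.024375
P(stork | x) = 0.024375 / 0.03369375 ≈ 0.723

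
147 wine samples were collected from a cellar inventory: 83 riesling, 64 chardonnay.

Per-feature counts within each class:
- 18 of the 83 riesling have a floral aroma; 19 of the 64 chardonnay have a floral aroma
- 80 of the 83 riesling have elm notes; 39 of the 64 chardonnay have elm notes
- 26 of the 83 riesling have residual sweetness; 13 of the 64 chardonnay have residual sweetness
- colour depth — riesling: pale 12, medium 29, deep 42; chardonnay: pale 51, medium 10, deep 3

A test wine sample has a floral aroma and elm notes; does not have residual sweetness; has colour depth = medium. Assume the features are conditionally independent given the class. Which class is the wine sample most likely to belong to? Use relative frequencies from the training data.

riesling: (83/147) × (18/83) × (80/83) × (57/83) × (29/83) ≈ 0.0283194
chardonnay: (64/147) × (19/64) × (39/64) × (51/64) × (10/64) ≈ 0.00980689
Highest score → riesling.

riesling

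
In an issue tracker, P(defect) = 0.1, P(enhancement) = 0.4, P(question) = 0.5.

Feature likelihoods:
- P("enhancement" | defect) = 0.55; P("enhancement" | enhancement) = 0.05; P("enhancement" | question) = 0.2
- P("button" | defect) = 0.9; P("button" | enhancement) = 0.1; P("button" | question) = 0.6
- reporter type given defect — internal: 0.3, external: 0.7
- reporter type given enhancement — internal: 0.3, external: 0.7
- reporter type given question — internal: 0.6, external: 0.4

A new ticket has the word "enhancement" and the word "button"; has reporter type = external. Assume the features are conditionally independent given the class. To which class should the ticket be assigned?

defect: 0.1 × 0.55 × 0.9 × 0.7 = 0.03465
enhancement: 0.4 × 0.05 × 0.1 × 0.7 = 0.0014
question: 0.5 × 0.2 × 0.6 × 0.4 = 0.024
Highest score → defect.

defect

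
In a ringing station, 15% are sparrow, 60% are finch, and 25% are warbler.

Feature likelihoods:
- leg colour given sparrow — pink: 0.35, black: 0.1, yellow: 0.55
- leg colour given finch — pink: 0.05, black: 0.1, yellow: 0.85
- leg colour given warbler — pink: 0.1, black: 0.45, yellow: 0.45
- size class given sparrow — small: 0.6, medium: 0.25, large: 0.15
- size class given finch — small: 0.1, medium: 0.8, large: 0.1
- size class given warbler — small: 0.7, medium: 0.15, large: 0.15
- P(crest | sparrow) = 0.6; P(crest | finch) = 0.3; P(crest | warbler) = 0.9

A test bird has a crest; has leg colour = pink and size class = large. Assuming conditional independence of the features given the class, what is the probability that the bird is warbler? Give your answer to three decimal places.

sparrow: 0.15 × 0.35 × 0.15 × 0.6 = 0.004725
finch: 0.6 × 0.05 × 0.1 × 0.3 = 0.0009
warbler: 0.25 × 0.1 × 0.15 × 0.9 = 0.003375
P(warbler | x) = 0.003375 / 0.009 ≈ 0.375

0.375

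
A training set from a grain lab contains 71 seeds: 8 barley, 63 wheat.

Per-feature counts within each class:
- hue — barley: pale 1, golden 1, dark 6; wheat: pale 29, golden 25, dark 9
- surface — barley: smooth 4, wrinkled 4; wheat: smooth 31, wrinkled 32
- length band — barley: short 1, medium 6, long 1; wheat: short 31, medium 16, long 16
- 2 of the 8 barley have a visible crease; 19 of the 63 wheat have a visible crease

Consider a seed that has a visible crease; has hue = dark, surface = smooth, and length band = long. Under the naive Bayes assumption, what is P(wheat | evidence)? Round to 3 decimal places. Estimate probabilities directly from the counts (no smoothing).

barley: (8/71) × (6/8) × (4/8) × (1/8) × (2/8) ≈ 0.00132042
wheat: (63/71) × (9/63) × (31/63) × (16/63) × (19/63) ≈ 0.00477747
P(wheat | x) = 0.00477747 / 0.00609789 ≈ 0.783

0.783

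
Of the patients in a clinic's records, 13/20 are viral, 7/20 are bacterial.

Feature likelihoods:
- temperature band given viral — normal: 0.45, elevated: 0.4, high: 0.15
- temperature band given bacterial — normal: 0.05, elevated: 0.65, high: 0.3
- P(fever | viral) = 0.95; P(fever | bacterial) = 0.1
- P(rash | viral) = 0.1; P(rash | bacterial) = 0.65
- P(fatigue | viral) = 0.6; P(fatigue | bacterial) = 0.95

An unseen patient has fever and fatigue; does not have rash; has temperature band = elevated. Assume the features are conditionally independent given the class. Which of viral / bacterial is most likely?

viral: 0.65 × 0.4 × 0.95 × (1−0.1) × 0.6 = 0.13338
bacterial: 0.35 × 0.65 × 0.1 × (1−0.65) × 0.95 = 0.007564375
Highest score → viral.

viral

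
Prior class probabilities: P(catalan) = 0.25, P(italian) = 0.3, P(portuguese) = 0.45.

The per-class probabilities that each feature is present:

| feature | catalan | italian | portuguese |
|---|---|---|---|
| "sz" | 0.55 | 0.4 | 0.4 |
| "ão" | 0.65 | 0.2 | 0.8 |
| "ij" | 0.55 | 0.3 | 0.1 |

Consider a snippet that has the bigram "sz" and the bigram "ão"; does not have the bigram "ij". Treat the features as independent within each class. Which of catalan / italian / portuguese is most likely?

catalan: 0.25 × 0.55 × 0.65 × (1−0.55) = 0.04021875
italian: 0.3 × 0.4 × 0.2 × (1−0.3) = 0.0168
portuguese: 0.45 × 0.4 × 0.8 × (1−0.1) = 0.1296
Highest score → portuguese.

portuguese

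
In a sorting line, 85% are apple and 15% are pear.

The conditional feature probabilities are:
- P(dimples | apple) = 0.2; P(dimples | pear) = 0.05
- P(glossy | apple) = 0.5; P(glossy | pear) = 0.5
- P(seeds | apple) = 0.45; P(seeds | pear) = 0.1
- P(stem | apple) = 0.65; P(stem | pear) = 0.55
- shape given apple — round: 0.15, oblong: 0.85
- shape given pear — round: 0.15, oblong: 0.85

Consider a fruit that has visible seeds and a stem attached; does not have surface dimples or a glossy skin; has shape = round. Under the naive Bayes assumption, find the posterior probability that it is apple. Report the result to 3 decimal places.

apple: 0.85 × (1−0.2) × (1−0.5) × 0.45 × 0.65 × 0.15 = 0.0149175
pear: 0.15 × (1−0.05) × (1−0.5) × 0.1 × 0.55 × 0.15 = 0.0005878125
P(apple | x) = 0.0149175 / 0.0155053125 ≈ 0.962

0.962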